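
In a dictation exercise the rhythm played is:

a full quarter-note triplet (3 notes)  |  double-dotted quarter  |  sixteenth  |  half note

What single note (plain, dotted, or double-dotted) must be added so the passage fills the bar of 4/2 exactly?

half note

The bar of 4/2 = 32 sixteenth notes.
In sixteenth notes: a full quarter-note triplet (3 notes) (three triplet quarters span one half) = 8; double-dotted quarter = 7; sixteenth = 1; half note = 8.
Adding: 8 + 7 + 1 + 8 = 24.
Remaining: 32 − 24 = 8 sixteenth notes, which is a half note.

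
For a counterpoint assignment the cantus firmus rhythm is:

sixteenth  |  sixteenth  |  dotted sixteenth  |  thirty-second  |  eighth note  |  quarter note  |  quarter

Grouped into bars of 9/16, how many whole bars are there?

One bar of 9/16 = 18 thirty-second notes.
In thirty-second notes: sixteenth = 2; sixteenth = 2; dotted sixteenth = 3; thirty-second = 1; eighth note = 4; quarter note = 8; quarter = 8.
Total: 2 + 2 + 3 + 1 + 4 + 8 + 8 = 28.
28 ÷ 18 = 1 complete bar with 10 left over.

1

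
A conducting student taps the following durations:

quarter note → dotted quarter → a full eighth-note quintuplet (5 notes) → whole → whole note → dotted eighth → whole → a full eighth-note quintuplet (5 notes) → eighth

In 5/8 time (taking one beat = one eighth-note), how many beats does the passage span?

39.5

One eighth-note beat = 2 sixteenth notes.
In sixteenth notes: quarter note = 4; dotted quarter = 6; a full eighth-note quintuplet (5 notes) (five quintuplet eighths span one half) = 8; whole = 16; whole note = 16; dotted eighth = 3; whole = 16; a full eighth-note quintuplet (5 notes) (five quintuplet eighths span one half) = 8; eighth = 2.
Altogether 4 + 6 + 8 + 16 + 16 + 3 + 16 + 8 + 2 = 79.
79 ÷ 2 = 39.5 beats.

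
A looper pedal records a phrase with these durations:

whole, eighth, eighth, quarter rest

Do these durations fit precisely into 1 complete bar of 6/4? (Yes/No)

Yes

One bar of 6/4 = 12 eighth notes.
Working in eighth notes: whole = 8; eighth = 1; eighth = 1; quarter rest = 2.
Total: 8 + 1 + 1 + 2 = 12.
12 equals 12, so the answer is Yes.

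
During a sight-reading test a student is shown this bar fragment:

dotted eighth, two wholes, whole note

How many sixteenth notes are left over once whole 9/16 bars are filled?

One bar of 9/16 = 9 sixteenth notes.
Express everything in sixteenth notes: dotted eighth = 3; whole = 16; whole = 16; whole note = 16.
Adding: 3 + 16 + 16 + 16 = 51.
51 ÷ 9 = 5 complete bars with 6 sixteenth notes remaining.

6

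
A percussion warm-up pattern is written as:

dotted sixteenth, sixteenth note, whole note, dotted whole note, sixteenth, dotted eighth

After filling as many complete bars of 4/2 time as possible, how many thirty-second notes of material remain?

One bar of 4/2 = 64 thirty-second notes.
Working in thirty-second notes: dotted sixteenth = 3; sixteenth note = 2; whole note = 32; dotted whole note = 48; sixteenth = 2; dotted eighth = 6.
Total: 3 + 2 + 32 + 48 + 2 + 6 = 93.
93 ÷ 64 = 1 complete bar with 29 thirty-second notes remaining.

29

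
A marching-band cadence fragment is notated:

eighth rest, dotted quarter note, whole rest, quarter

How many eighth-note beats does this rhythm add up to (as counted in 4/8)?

14

One eighth-note beat = 2 sixteenth notes.
Convert each value to sixteenth notes: eighth rest = 2; dotted quarter note = 6; whole rest = 16; quarter = 4.
Altogether 2 + 6 + 16 + 4 = 28.
28 ÷ 2 = 14 beats.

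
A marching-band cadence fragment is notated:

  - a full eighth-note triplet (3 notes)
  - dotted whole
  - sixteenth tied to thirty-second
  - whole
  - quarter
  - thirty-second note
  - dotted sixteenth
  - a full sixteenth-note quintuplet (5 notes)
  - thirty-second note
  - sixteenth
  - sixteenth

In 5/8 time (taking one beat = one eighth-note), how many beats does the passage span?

29

One eighth-note beat = 4 thirty-second notes.
Each duration in thirty-second notes: a full eighth-note triplet (3 notes) (three triplet eighths span one quarter) = 8; dotted whole = 48; sixteenth tied to thirty-second (sixteenth + thirty-second) = 3; whole = 32; quarter = 8; thirty-second note = 1; dotted sixteenth = 3; a full sixteenth-note quintuplet (5 notes) (five quintuplet sixteenths span one quarter) = 8; thirty-second note = 1; sixteenth = 2; sixteenth = 2.
Total: 8 + 48 + 3 + 32 + 8 + 1 + 3 + 8 + 1 + 2 + 2 = 116.
116 ÷ 4 = 29 beats.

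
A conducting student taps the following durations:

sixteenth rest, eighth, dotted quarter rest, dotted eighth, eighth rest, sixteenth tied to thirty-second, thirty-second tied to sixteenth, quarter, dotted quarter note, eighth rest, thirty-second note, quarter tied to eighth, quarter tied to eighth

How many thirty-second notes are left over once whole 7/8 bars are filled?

One bar of 7/8 = 28 thirty-second notes.
Convert each value to thirty-second notes: sixteenth rest = 2; eighth = 4; dotted quarter rest = 12; dotted eighth = 6; eighth rest = 4; sixteenth tied to thirty-second (sixteenth + thirty-second) = 3; thirty-second tied to sixteenth (thirty-second + sixteenth) = 3; quarter = 8; dotted quarter note = 12; eighth rest = 4; thirty-second note = 1; quarter tied to eighth (quarter + eighth) = 12; quarter tied to eighth (quarter + eighth) = 12.
Total: 2 + 4 + 12 + 6 + 4 + 3 + 3 + 8 + 12 + 4 + 1 + 12 + 12 = 83.
83 ÷ 28 = 2 complete bars with 27 thirty-second notes remaining.

27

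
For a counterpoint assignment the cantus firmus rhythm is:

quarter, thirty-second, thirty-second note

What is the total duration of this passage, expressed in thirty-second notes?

10

Working in thirty-second notes: quarter = 8; thirty-second = 1; thirty-second note = 1.
Altogether 8 + 1 + 1 = 10 thirty-second notes.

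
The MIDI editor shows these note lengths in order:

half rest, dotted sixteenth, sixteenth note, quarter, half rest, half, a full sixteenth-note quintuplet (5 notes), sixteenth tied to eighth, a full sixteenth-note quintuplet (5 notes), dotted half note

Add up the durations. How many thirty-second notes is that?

Express everything in thirty-second notes: half rest = 16; dotted sixteenth = 3; sixteenth note = 2; quarter = 8; half rest = 16; half = 16; a full sixteenth-note quintuplet (5 notes) (five quintuplet sixteenths span one quarter) = 8; sixteenth tied to eighth (sixteenth + eighth) = 6; a full sixteenth-note quintuplet (5 notes) (five quintuplet sixteenths span one quarter) = 8; dotted half note = 24.
Adding: 16 + 3 + 2 + 8 + 16 + 16 + 8 + 6 + 8 + 24 = 107 thirty-second notes.

107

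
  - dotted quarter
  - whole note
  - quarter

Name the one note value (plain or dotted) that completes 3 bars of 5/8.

3 bars of 5/8 = 15 eighth notes.
In eighth notes: dotted quarter = 3; whole note = 8; quarter = 2.
Altogether 3 + 8 + 2 = 13.
Remaining: 15 − 13 = 2 eighth notes, which is a quarter note.

quarter note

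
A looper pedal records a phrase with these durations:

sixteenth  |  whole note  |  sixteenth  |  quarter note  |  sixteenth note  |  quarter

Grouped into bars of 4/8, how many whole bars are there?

3

One bar of 4/8 = 8 sixteenth notes.
Convert each value to sixteenth notes: sixteenth = 1; whole note = 16; sixteenth = 1; quarter note = 4; sixteenth note = 1; quarter = 4.
Altogether 1 + 16 + 1 + 4 + 1 + 4 = 27.
27 ÷ 8 = 3 complete bars with 3 left over.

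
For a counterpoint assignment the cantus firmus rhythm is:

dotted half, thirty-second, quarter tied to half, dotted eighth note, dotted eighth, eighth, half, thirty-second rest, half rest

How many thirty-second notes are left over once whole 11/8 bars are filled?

10

One bar of 11/8 = 44 thirty-second notes.
In thirty-second notes: dotted half = 24; thirty-second = 1; quarter tied to half (quarter + half) = 24; dotted eighth note = 6; dotted eighth = 6; eighth = 4; half = 16; thirty-second rest = 1; half rest = 16.
Adding: 24 + 1 + 24 + 6 + 6 + 4 + 16 + 1 + 16 = 98.
98 ÷ 44 = 2 complete bars with 10 thirty-second notes remaining.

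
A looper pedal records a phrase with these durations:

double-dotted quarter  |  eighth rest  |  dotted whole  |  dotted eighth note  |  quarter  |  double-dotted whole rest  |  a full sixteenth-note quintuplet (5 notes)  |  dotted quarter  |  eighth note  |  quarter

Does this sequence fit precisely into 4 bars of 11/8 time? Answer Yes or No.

No

One bar of 11/8 = 22 sixteenth notes, so 4 bars = 88.
Each duration in sixteenth notes: double-dotted quarter = 7; eighth rest = 2; dotted whole = 24; dotted eighth note = 3; quarter = 4; double-dotted whole rest = 28; a full sixteenth-note quintuplet (5 notes) (five quintuplet sixteenths span one quarter) = 4; dotted quarter = 6; eighth note = 2; quarter = 4.
Altogether 7 + 2 + 24 + 3 + 4 + 28 + 4 + 6 + 2 + 4 = 84.
84 falls short of 88, so the answer is No.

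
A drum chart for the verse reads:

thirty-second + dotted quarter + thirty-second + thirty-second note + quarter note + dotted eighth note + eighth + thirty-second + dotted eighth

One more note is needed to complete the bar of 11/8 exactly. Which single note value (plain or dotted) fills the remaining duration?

eighth note

The bar of 11/8 = 44 thirty-second notes.
Convert each value to thirty-second notes: thirty-second = 1; dotted quarter = 12; thirty-second = 1; thirty-second note = 1; quarter note = 8; dotted eighth note = 6; eighth = 4; thirty-second = 1; dotted eighth = 6.
Altogether 1 + 12 + 1 + 1 + 8 + 6 + 4 + 1 + 6 = 40.
Remaining: 44 − 40 = 4 thirty-second notes, which is a eighth note.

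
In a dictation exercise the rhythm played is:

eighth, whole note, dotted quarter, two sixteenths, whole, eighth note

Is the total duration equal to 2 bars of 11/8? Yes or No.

One bar of 11/8 = 22 sixteenth notes, so 2 bars = 44.
Each duration in sixteenth notes: eighth = 2; whole note = 16; dotted quarter = 6; sixteenth = 1; sixteenth = 1; whole = 16; eighth note = 2.
Altogether 2 + 16 + 6 + 1 + 1 + 16 + 2 = 44.
44 equals 44, so the answer is Yes.

Yes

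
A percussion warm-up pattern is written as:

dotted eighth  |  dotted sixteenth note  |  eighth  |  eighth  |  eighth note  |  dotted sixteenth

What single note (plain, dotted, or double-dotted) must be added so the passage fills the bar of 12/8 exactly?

dotted half note

The bar of 12/8 = 48 thirty-second notes.
In thirty-second notes: dotted eighth = 6; dotted sixteenth note = 3; eighth = 4; eighth = 4; eighth note = 4; dotted sixteenth = 3.
Total: 6 + 3 + 4 + 4 + 4 + 3 = 24.
Remaining: 48 − 24 = 24 thirty-second notes, which is a dotted half note.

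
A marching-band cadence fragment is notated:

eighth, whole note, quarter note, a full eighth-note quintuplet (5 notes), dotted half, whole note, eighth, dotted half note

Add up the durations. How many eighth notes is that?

36

Each duration in eighth notes: eighth = 1; whole note = 8; quarter note = 2; a full eighth-note quintuplet (5 notes) (five quintuplet eighths span one half) = 4; dotted half = 6; whole note = 8; eighth = 1; dotted half note = 6.
Sum: 1 + 8 + 2 + 4 + 6 + 8 + 1 + 6 = 36 eighth notes.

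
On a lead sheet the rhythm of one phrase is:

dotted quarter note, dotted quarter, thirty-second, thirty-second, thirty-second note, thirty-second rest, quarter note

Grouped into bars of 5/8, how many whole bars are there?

1

One bar of 5/8 = 20 thirty-second notes.
Convert each value to thirty-second notes: dotted quarter note = 12; dotted quarter = 12; thirty-second = 1; thirty-second = 1; thirty-second note = 1; thirty-second rest = 1; quarter note = 8.
Sum: 12 + 12 + 1 + 1 + 1 + 1 + 8 = 36.
36 ÷ 20 = 1 complete bar with 16 left over.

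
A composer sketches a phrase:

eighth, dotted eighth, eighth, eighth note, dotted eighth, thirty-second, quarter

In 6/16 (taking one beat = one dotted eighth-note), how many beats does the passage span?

5.5

One dotted eighth-note beat = 6 thirty-second notes.
Working in thirty-second notes: eighth = 4; dotted eighth = 6; eighth = 4; eighth note = 4; dotted eighth = 6; thirty-second = 1; quarter = 8.
Altogether 4 + 6 + 4 + 4 + 6 + 1 + 8 = 33.
33 ÷ 6 = 5.5 beats.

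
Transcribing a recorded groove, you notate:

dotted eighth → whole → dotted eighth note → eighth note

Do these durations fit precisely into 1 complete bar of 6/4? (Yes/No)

Yes

One bar of 6/4 = 24 sixteenth notes.
Express everything in sixteenth notes: dotted eighth = 3; whole = 16; dotted eighth note = 3; eighth note = 2.
Altogether 3 + 16 + 3 + 2 = 24.
24 equals 24, so the answer is Yes.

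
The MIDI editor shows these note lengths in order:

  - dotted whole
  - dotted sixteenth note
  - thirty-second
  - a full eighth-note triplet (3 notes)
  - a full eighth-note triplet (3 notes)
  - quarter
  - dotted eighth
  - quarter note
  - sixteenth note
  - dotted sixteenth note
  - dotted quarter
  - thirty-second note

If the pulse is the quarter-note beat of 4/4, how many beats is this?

One quarter-note beat = 8 thirty-second notes.
Express everything in thirty-second notes: dotted whole = 48; dotted sixteenth note = 3; thirty-second = 1; a full eighth-note triplet (3 notes) (three triplet eighths span one quarter) = 8; a full eighth-note triplet (3 notes) (three triplet eighths span one quarter) = 8; quarter = 8; dotted eighth = 6; quarter note = 8; sixteenth note = 2; dotted sixteenth note = 3; dotted quarter = 12; thirty-second note = 1.
Adding: 48 + 3 + 1 + 8 + 8 + 8 + 6 + 8 + 2 + 3 + 12 + 1 = 108.
108 ÷ 8 = 13.5 beats.

13.5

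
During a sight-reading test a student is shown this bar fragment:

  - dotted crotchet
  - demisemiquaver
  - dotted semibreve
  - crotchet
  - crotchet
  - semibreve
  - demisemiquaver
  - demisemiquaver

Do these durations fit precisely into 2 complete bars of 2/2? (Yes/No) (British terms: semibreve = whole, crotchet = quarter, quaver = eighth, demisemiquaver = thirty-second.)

One bar of 2/2 = 32 thirty-second notes, so 2 bars = 64.
Each duration in thirty-second notes: dotted crotchet = 12; demisemiquaver = 1; dotted semibreve = 48; crotchet = 8; crotchet = 8; semibreve = 32; demisemiquaver = 1; demisemiquaver = 1.
Adding: 12 + 1 + 48 + 8 + 8 + 32 + 1 + 1 = 111.
111 exceeds 64, so the answer is No.

No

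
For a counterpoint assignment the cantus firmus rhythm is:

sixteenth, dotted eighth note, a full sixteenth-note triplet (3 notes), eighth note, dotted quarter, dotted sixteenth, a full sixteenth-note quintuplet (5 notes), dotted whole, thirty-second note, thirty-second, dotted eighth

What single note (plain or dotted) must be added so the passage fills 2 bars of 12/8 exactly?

2 bars of 12/8 = 96 thirty-second notes.
Working in thirty-second notes: sixteenth = 2; dotted eighth note = 6; a full sixteenth-note triplet (3 notes) (three triplet sixteenths span one eighth) = 4; eighth note = 4; dotted quarter = 12; dotted sixteenth = 3; a full sixteenth-note quintuplet (5 notes) (five quintuplet sixteenths span one quarter) = 8; dotted whole = 48; thirty-second note = 1; thirty-second = 1; dotted eighth = 6.
Total: 2 + 6 + 4 + 4 + 12 + 3 + 8 + 48 + 1 + 1 + 6 = 95.
Remaining: 96 − 95 = 1 thirty-second note, which is a thirty-second note.

thirty-second note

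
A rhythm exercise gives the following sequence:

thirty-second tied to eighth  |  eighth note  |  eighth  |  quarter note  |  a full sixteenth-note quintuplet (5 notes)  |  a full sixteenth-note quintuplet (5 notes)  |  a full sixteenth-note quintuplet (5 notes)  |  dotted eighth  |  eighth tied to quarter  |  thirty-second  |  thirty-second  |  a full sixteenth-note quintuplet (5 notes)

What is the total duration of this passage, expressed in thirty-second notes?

73

Working in thirty-second notes: thirty-second tied to eighth (thirty-second + eighth) = 5; eighth note = 4; eighth = 4; quarter note = 8; a full sixteenth-note quintuplet (5 notes) (five quintuplet sixteenths span one quarter) = 8; a full sixteenth-note quintuplet (5 notes) (five quintuplet sixteenths span one quarter) = 8; a full sixteenth-note quintuplet (5 notes) (five quintuplet sixteenths span one quarter) = 8; dotted eighth = 6; eighth tied to quarter (eighth + quarter) = 12; thirty-second = 1; thirty-second = 1; a full sixteenth-note quintuplet (5 notes) (five quintuplet sixteenths span one quarter) = 8.
Sum: 5 + 4 + 4 + 8 + 8 + 8 + 8 + 6 + 12 + 1 + 1 + 8 = 73 thirty-second notes.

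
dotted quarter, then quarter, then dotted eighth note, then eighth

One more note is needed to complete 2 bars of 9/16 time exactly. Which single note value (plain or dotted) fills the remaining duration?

dotted eighth note

2 bars of 9/16 = 18 sixteenth notes.
Each duration in sixteenth notes: dotted quarter = 6; quarter = 4; dotted eighth note = 3; eighth = 2.
Sum: 6 + 4 + 3 + 2 = 15.
Remaining: 18 − 15 = 3 sixteenth notes, which is a dotted eighth note.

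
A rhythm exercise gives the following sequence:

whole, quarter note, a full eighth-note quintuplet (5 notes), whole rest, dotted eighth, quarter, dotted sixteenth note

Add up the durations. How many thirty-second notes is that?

In thirty-second notes: whole = 32; quarter note = 8; a full eighth-note quintuplet (5 notes) (five quintuplet eighths span one half) = 16; whole rest = 32; dotted eighth = 6; quarter = 8; dotted sixteenth note = 3.
Total: 32 + 8 + 16 + 32 + 6 + 8 + 3 = 105 thirty-second notes.

105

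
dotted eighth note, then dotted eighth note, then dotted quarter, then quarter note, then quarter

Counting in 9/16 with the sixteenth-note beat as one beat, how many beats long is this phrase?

20

One sixteenth-note beat = 2 thirty-second notes.
Each duration in thirty-second notes: dotted eighth note = 6; dotted eighth note = 6; dotted quarter = 12; quarter note = 8; quarter = 8.
Total: 6 + 6 + 12 + 8 + 8 = 40.
40 ÷ 2 = 20 beats.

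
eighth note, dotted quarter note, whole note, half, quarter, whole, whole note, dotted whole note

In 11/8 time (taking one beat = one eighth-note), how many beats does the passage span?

One eighth-note beat = 2 sixteenth notes.
Convert each value to sixteenth notes: eighth note = 2; dotted quarter note = 6; whole note = 16; half = 8; quarter = 4; whole = 16; whole note = 16; dotted whole note = 24.
Total: 2 + 6 + 16 + 8 + 4 + 16 + 16 + 24 = 92.
92 ÷ 2 = 46 beats.

46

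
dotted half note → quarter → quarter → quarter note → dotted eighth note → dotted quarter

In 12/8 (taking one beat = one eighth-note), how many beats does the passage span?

One eighth-note beat = 2 sixteenth notes.
Working in sixteenth notes: dotted half note = 12; quarter = 4; quarter = 4; quarter note = 4; dotted eighth note = 3; dotted quarter = 6.
Adding: 12 + 4 + 4 + 4 + 3 + 6 = 33.
33 ÷ 2 = 16.5 beats.

16.5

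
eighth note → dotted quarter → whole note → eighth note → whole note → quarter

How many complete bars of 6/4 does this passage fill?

One bar of 6/4 = 12 eighth notes.
Each duration in eighth notes: eighth note = 1; dotted quarter = 3; whole note = 8; eighth note = 1; whole note = 8; quarter = 2.
Total: 1 + 3 + 8 + 1 + 8 + 2 = 23.
23 ÷ 12 = 1 complete bar with 11 left over.

1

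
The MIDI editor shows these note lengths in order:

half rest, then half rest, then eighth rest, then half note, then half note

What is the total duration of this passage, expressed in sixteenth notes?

In sixteenth notes: half rest = 8; half rest = 8; eighth rest = 2; half note = 8; half note = 8.
Sum: 8 + 8 + 2 + 8 + 8 = 34 sixteenth notes.

34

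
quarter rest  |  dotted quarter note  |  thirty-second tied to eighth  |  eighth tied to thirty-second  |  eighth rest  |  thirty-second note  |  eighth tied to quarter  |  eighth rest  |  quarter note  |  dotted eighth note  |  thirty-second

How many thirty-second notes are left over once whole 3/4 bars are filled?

18

One bar of 3/4 = 24 thirty-second notes.
Working in thirty-second notes: quarter rest = 8; dotted quarter note = 12; thirty-second tied to eighth (thirty-second + eighth) = 5; eighth tied to thirty-second (eighth + thirty-second) = 5; eighth rest = 4; thirty-second note = 1; eighth tied to quarter (eighth + quarter) = 12; eighth rest = 4; quarter note = 8; dotted eighth note = 6; thirty-second = 1.
Total: 8 + 12 + 5 + 5 + 4 + 1 + 12 + 4 + 8 + 6 + 1 = 66.
66 ÷ 24 = 2 complete bars with 18 thirty-second notes remaining.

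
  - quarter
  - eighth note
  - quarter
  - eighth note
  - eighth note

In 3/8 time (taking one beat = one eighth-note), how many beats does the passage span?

One eighth-note beat = 2 sixteenth notes.
Express everything in sixteenth notes: quarter = 4; eighth note = 2; quarter = 4; eighth note = 2; eighth note = 2.
Total: 4 + 2 + 4 + 2 + 2 = 14.
14 ÷ 2 = 7 beats.

7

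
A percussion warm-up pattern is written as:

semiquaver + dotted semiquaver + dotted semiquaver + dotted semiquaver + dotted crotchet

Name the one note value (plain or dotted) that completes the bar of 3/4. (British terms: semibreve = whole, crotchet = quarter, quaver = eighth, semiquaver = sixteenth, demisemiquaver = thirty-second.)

The bar of 3/4 = 24 thirty-second notes.
Working in thirty-second notes: semiquaver = 2; dotted semiquaver = 3; dotted semiquaver = 3; dotted semiquaver = 3; dotted crotchet = 12.
Sum: 2 + 3 + 3 + 3 + 12 = 23.
Remaining: 24 − 23 = 1 thirty-second note, which is a thirty-second note.

thirty-second note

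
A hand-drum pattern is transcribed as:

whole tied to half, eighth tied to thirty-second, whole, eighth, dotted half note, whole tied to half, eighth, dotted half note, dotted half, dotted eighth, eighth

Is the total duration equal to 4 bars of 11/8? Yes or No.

No

One bar of 11/8 = 44 thirty-second notes, so 4 bars = 176.
Express everything in thirty-second notes: whole tied to half (whole + half) = 48; eighth tied to thirty-second (eighth + thirty-second) = 5; whole = 32; eighth = 4; dotted half note = 24; whole tied to half (whole + half) = 48; eighth = 4; dotted half note = 24; dotted half = 24; dotted eighth = 6; eighth = 4.
Sum: 48 + 5 + 32 + 4 + 24 + 48 + 4 + 24 + 24 + 6 + 4 = 223.
223 exceeds 176, so the answer is No.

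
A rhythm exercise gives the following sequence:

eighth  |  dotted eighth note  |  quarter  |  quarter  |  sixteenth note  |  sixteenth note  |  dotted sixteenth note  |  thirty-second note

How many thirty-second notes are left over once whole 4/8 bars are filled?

One bar of 4/8 = 16 thirty-second notes.
Convert each value to thirty-second notes: eighth = 4; dotted eighth note = 6; quarter = 8; quarter = 8; sixteenth note = 2; sixteenth note = 2; dotted sixteenth note = 3; thirty-second note = 1.
Total: 4 + 6 + 8 + 8 + 2 + 2 + 3 + 1 = 34.
34 ÷ 16 = 2 complete bars with 2 thirty-second notes remaining.

2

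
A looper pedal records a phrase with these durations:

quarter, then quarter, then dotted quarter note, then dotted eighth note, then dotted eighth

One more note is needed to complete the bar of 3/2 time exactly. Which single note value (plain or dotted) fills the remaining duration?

The bar of 3/2 = 24 sixteenth notes.
Each duration in sixteenth notes: quarter = 4; quarter = 4; dotted quarter note = 6; dotted eighth note = 3; dotted eighth = 3.
Total: 4 + 4 + 6 + 3 + 3 = 20.
Remaining: 24 − 20 = 4 sixteenth notes, which is a quarter note.

quarter note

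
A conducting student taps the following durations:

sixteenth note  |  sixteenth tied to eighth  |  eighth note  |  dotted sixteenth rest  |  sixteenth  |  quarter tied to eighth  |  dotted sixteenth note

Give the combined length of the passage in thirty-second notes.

32

Convert each value to thirty-second notes: sixteenth note = 2; sixteenth tied to eighth (sixteenth + eighth) = 6; eighth note = 4; dotted sixteenth rest = 3; sixteenth = 2; quarter tied to eighth (quarter + eighth) = 12; dotted sixteenth note = 3.
Sum: 2 + 6 + 4 + 3 + 2 + 12 + 3 = 32 thirty-second notes.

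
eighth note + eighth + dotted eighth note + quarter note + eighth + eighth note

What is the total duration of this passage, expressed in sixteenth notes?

15

Working in sixteenth notes: eighth note = 2; eighth = 2; dotted eighth note = 3; quarter note = 4; eighth = 2; eighth note = 2.
Adding: 2 + 2 + 3 + 4 + 2 + 2 = 15 sixteenth notes.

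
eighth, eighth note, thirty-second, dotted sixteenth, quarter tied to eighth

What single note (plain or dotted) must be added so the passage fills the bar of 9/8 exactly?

dotted quarter note

The bar of 9/8 = 36 thirty-second notes.
Each duration in thirty-second notes: eighth = 4; eighth note = 4; thirty-second = 1; dotted sixteenth = 3; quarter tied to eighth (quarter + eighth) = 12.
Total: 4 + 4 + 1 + 3 + 12 = 24.
Remaining: 36 − 24 = 12 thirty-second notes, which is a dotted quarter note.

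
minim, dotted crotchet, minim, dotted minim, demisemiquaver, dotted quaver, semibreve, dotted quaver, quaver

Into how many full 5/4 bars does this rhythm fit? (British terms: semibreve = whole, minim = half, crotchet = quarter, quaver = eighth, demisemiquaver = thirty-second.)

One bar of 5/4 = 40 thirty-second notes.
Express everything in thirty-second notes: minim = 16; dotted crotchet = 12; minim = 16; dotted minim = 24; demisemiquaver = 1; dotted quaver = 6; semibreve = 32; dotted quaver = 6; quaver = 4.
Sum: 16 + 12 + 16 + 24 + 1 + 6 + 32 + 6 + 4 = 117.
117 ÷ 40 = 2 complete bars with 37 left over.

2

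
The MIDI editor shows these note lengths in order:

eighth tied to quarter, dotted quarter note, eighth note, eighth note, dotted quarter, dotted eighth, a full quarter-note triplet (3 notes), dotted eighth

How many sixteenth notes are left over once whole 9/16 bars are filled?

One bar of 9/16 = 9 sixteenth notes.
Express everything in sixteenth notes: eighth tied to quarter (eighth + quarter) = 6; dotted quarter note = 6; eighth note = 2; eighth note = 2; dotted quarter = 6; dotted eighth = 3; a full quarter-note triplet (3 notes) (three triplet quarters span one half) = 8; dotted eighth = 3.
Total: 6 + 6 + 2 + 2 + 6 + 3 + 8 + 3 = 36.
36 ÷ 9 = 4 complete bars with 0 sixteenth notes remaining.

0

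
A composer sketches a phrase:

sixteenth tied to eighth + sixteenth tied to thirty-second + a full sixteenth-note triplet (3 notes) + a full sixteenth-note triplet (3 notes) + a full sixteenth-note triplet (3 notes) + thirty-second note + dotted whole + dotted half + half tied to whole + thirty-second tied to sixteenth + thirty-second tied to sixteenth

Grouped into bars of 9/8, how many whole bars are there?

4

One bar of 9/8 = 36 thirty-second notes.
Working in thirty-second notes: sixteenth tied to eighth (sixteenth + eighth) = 6; sixteenth tied to thirty-second (sixteenth + thirty-second) = 3; a full sixteenth-note triplet (3 notes) (three triplet sixteenths span one eighth) = 4; a full sixteenth-note triplet (3 notes) (three triplet sixteenths span one eighth) = 4; a full sixteenth-note triplet (3 notes) (three triplet sixteenths span one eighth) = 4; thirty-second note = 1; dotted whole = 48; dotted half = 24; half tied to whole (half + whole) = 48; thirty-second tied to sixteenth (thirty-second + sixteenth) = 3; thirty-second tied to sixteenth (thirty-second + sixteenth) = 3.
Sum: 6 + 3 + 4 + 4 + 4 + 1 + 48 + 24 + 48 + 3 + 3 = 148.
148 ÷ 36 = 4 complete bars with 4 left over.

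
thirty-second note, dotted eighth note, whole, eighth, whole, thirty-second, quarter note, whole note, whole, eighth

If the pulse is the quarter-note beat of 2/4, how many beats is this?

19

One quarter-note beat = 8 thirty-second notes.
Express everything in thirty-second notes: thirty-second note = 1; dotted eighth note = 6; whole = 32; eighth = 4; whole = 32; thirty-second = 1; quarter note = 8; whole note = 32; whole = 32; eighth = 4.
Sum: 1 + 6 + 32 + 4 + 32 + 1 + 8 + 32 + 32 + 4 = 152.
152 ÷ 8 = 19 beats.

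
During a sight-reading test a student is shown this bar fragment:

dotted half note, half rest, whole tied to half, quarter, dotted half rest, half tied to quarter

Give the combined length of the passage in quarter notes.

Convert each value to quarter notes: dotted half note = 3; half rest = 2; whole tied to half (whole + half) = 6; quarter = 1; dotted half rest = 3; half tied to quarter (half + quarter) = 3.
Total: 3 + 2 + 6 + 1 + 3 + 3 = 18 quarter notes.

18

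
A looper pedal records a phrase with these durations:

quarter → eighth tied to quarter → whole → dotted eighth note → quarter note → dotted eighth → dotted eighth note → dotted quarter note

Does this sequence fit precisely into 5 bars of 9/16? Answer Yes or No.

One bar of 9/16 = 9 sixteenth notes, so 5 bars = 45.
Convert each value to sixteenth notes: quarter = 4; eighth tied to quarter (eighth + quarter) = 6; whole = 16; dotted eighth note = 3; quarter note = 4; dotted eighth = 3; dotted eighth note = 3; dotted quarter note = 6.
Adding: 4 + 6 + 16 + 3 + 4 + 3 + 3 + 6 = 45.
45 equals 45, so the answer is Yes.

Yes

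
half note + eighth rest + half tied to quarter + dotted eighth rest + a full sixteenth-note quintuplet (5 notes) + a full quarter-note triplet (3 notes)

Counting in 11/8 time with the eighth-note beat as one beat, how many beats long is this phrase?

18.5

One eighth-note beat = 2 sixteenth notes.
Working in sixteenth notes: half note = 8; eighth rest = 2; half tied to quarter (half + quarter) = 12; dotted eighth rest = 3; a full sixteenth-note quintuplet (5 notes) (five quintuplet sixteenths span one quarter) = 4; a full quarter-note triplet (3 notes) (three triplet quarters span one half) = 8.
Altogether 8 + 2 + 12 + 3 + 4 + 8 = 37.
37 ÷ 2 = 18.5 beats.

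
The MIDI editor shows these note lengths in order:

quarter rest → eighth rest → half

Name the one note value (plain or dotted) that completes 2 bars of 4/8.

eighth note

2 bars of 4/8 = 8 eighth notes.
Working in eighth notes: quarter rest = 2; eighth rest = 1; half = 4.
Adding: 2 + 1 + 4 = 7.
Remaining: 8 − 7 = 1 eighth note, which is a eighth note.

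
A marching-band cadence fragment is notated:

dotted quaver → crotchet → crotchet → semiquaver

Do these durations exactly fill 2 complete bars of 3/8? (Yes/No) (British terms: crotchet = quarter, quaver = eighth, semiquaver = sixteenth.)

One bar of 3/8 = 6 sixteenth notes, so 2 bars = 12.
In sixteenth notes: dotted quaver = 3; crotchet = 4; crotchet = 4; semiquaver = 1.
Total: 3 + 4 + 4 + 1 = 12.
12 equals 12, so the answer is Yes.

Yes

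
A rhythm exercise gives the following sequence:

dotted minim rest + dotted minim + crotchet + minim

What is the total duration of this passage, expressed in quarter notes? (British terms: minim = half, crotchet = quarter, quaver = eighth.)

9

In quarter notes: dotted minim rest = 3; dotted minim = 3; crotchet = 1; minim = 2.
Adding: 3 + 3 + 1 + 2 = 9 quarter notes.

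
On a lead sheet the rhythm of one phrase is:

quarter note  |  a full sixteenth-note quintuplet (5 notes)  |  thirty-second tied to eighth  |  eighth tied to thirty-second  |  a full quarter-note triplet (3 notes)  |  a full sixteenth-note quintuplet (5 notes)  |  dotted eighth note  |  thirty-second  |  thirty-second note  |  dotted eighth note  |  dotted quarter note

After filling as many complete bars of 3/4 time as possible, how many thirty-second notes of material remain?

4

One bar of 3/4 = 24 thirty-second notes.
In thirty-second notes: quarter note = 8; a full sixteenth-note quintuplet (5 notes) (five quintuplet sixteenths span one quarter) = 8; thirty-second tied to eighth (thirty-second + eighth) = 5; eighth tied to thirty-second (eighth + thirty-second) = 5; a full quarter-note triplet (3 notes) (three triplet quarters span one half) = 16; a full sixteenth-note quintuplet (5 notes) (five quintuplet sixteenths span one quarter) = 8; dotted eighth note = 6; thirty-second = 1; thirty-second note = 1; dotted eighth note = 6; dotted quarter note = 12.
Sum: 8 + 8 + 5 + 5 + 16 + 8 + 6 + 1 + 1 + 6 + 12 = 76.
76 ÷ 24 = 3 complete bars with 4 thirty-second notes remaining.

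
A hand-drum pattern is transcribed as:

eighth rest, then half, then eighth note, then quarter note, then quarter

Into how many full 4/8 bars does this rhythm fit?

One bar of 4/8 = 4 eighth notes.
In eighth notes: eighth rest = 1; half = 4; eighth note = 1; quarter note = 2; quarter = 2.
Adding: 1 + 4 + 1 + 2 + 2 = 10.
10 ÷ 4 = 2 complete bars with 2 left over.

2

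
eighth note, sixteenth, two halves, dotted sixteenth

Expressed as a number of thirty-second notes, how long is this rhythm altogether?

Convert each value to thirty-second notes: eighth note = 4; sixteenth = 2; half = 16; half = 16; dotted sixteenth = 3.
Sum: 4 + 2 + 16 + 16 + 3 = 41 thirty-second notes.

41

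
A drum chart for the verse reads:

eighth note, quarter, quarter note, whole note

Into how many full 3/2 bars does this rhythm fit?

One bar of 3/2 = 12 eighth notes.
Working in eighth notes: eighth note = 1; quarter = 2; quarter note = 2; whole note = 8.
Adding: 1 + 2 + 2 + 8 = 13.
13 ÷ 12 = 1 complete bar with 1 left over.

1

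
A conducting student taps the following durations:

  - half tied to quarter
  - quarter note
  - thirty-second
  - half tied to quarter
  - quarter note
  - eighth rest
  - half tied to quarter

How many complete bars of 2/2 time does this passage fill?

2

One bar of 2/2 = 32 thirty-second notes.
Express everything in thirty-second notes: half tied to quarter (half + quarter) = 24; quarter note = 8; thirty-second = 1; half tied to quarter (half + quarter) = 24; quarter note = 8; eighth rest = 4; half tied to quarter (half + quarter) = 24.
Sum: 24 + 8 + 1 + 24 + 8 + 4 + 24 = 93.
93 ÷ 32 = 2 complete bars with 29 left over.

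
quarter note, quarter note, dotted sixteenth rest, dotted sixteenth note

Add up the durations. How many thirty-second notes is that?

22

Convert each value to thirty-second notes: quarter note = 8; quarter note = 8; dotted sixteenth rest = 3; dotted sixteenth note = 3.
Adding: 8 + 8 + 3 + 3 = 22 thirty-second notes.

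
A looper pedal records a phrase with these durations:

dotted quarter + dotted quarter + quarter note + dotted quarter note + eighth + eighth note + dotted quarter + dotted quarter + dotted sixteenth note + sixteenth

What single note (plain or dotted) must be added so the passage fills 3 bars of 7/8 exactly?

dotted sixteenth note

3 bars of 7/8 = 84 thirty-second notes.
Express everything in thirty-second notes: dotted quarter = 12; dotted quarter = 12; quarter note = 8; dotted quarter note = 12; eighth = 4; eighth note = 4; dotted quarter = 12; dotted quarter = 12; dotted sixteenth note = 3; sixteenth = 2.
Sum: 12 + 12 + 8 + 12 + 4 + 4 + 12 + 12 + 3 + 2 = 81.
Remaining: 84 − 81 = 3 thirty-second notes, which is a dotted sixteenth note.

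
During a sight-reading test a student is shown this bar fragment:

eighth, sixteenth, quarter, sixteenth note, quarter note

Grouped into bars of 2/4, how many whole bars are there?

One bar of 2/4 = 8 sixteenth notes.
Convert each value to sixteenth notes: eighth = 2; sixteenth = 1; quarter = 4; sixteenth note = 1; quarter note = 4.
Altogether 2 + 1 + 4 + 1 + 4 = 12.
12 ÷ 8 = 1 complete bar with 4 left over.

1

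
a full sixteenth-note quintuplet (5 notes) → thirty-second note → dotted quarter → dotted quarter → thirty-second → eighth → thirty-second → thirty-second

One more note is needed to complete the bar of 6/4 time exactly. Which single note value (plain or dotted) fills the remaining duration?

quarter note

The bar of 6/4 = 48 thirty-second notes.
Express everything in thirty-second notes: a full sixteenth-note quintuplet (5 notes) (five quintuplet sixteenths span one quarter) = 8; thirty-second note = 1; dotted quarter = 12; dotted quarter = 12; thirty-second = 1; eighth = 4; thirty-second = 1; thirty-second = 1.
Altogether 8 + 1 + 12 + 12 + 1 + 4 + 1 + 1 = 40.
Remaining: 48 − 40 = 8 thirty-second notes, which is a quarter note.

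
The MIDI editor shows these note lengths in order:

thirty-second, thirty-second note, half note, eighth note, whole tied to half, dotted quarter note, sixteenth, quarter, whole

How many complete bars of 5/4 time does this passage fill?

3

One bar of 5/4 = 40 thirty-second notes.
Working in thirty-second notes: thirty-second = 1; thirty-second note = 1; half note = 16; eighth note = 4; whole tied to half (whole + half) = 48; dotted quarter note = 12; sixteenth = 2; quarter = 8; whole = 32.
Adding: 1 + 1 + 16 + 4 + 48 + 12 + 2 + 8 + 32 = 124.
124 ÷ 40 = 3 complete bars with 4 left over.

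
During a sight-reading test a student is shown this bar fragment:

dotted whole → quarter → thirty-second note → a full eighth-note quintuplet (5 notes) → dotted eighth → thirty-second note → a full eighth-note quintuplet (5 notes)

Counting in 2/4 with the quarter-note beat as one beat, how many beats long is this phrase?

12

One quarter-note beat = 8 thirty-second notes.
Each duration in thirty-second notes: dotted whole = 48; quarter = 8; thirty-second note = 1; a full eighth-note quintuplet (5 notes) (five quintuplet eighths span one half) = 16; dotted eighth = 6; thirty-second note = 1; a full eighth-note quintuplet (5 notes) (five quintuplet eighths span one half) = 16.
Adding: 48 + 8 + 1 + 16 + 6 + 1 + 16 = 96.
96 ÷ 8 = 12 beats.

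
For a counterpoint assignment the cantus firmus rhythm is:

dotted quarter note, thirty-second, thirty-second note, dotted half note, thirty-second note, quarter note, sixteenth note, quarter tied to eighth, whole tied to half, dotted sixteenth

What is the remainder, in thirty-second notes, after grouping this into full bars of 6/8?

One bar of 6/8 = 24 thirty-second notes.
Working in thirty-second notes: dotted quarter note = 12; thirty-second = 1; thirty-second note = 1; dotted half note = 24; thirty-second note = 1; quarter note = 8; sixteenth note = 2; quarter tied to eighth (quarter + eighth) = 12; whole tied to half (whole + half) = 48; dotted sixteenth = 3.
Sum: 12 + 1 + 1 + 24 + 1 + 8 + 2 + 12 + 48 + 3 = 112.
112 ÷ 24 = 4 complete bars with 16 thirty-second notes remaining.

16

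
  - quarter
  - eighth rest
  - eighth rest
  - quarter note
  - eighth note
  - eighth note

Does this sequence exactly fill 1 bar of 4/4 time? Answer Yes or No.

One bar of 4/4 = 8 eighth notes.
Convert each value to eighth notes: quarter = 2; eighth rest = 1; eighth rest = 1; quarter note = 2; eighth note = 1; eighth note = 1.
Sum: 2 + 1 + 1 + 2 + 1 + 1 = 8.
8 equals 8, so the answer is Yes.

Yes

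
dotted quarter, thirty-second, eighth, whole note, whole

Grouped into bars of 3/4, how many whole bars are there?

3

One bar of 3/4 = 24 thirty-second notes.
Each duration in thirty-second notes: dotted quarter = 12; thirty-second = 1; eighth = 4; whole note = 32; whole = 32.
Sum: 12 + 1 + 4 + 32 + 32 = 81.
81 ÷ 24 = 3 complete bars with 9 left over.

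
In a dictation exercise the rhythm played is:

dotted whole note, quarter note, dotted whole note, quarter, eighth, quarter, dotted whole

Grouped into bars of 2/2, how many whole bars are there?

One bar of 2/2 = 8 eighth notes.
Each duration in eighth notes: dotted whole note = 12; quarter note = 2; dotted whole note = 12; quarter = 2; eighth = 1; quarter = 2; dotted whole = 12.
Sum: 12 + 2 + 12 + 2 + 1 + 2 + 12 = 43.
43 ÷ 8 = 5 complete bars with 3 left over.

5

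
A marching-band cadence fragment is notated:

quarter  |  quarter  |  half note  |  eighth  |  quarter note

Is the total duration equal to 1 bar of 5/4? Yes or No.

No

One bar of 5/4 = 10 eighth notes.
Express everything in eighth notes: quarter = 2; quarter = 2; half note = 4; eighth = 1; quarter note = 2.
Sum: 2 + 2 + 4 + 1 + 2 = 11.
11 exceeds 10, so the answer is No.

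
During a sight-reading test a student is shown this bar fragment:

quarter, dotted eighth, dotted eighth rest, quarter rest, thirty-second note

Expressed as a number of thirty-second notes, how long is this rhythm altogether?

29

Each duration in thirty-second notes: quarter = 8; dotted eighth = 6; dotted eighth rest = 6; quarter rest = 8; thirty-second note = 1.
Altogether 8 + 6 + 6 + 8 + 1 = 29 thirty-second notes.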